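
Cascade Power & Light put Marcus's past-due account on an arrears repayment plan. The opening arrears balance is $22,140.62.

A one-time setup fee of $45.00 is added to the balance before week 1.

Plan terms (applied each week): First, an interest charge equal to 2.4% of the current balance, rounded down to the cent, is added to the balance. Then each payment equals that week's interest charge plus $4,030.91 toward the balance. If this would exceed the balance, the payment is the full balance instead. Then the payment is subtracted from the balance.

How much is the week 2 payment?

# | Opening | Interest | Payment | End bal
1 | $22,185.62 | $532.45 | $4,563.36 | $18,154.71
2 | $18,154.71 | $435.71 | $4,466.62 | $14,123.80

$4,466.62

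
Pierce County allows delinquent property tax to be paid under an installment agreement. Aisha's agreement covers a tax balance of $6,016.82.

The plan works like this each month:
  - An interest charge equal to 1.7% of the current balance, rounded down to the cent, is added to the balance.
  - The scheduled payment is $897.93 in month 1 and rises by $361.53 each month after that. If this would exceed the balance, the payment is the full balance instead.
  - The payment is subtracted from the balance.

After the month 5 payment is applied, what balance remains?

$0.00

Month 1: opening $6,016.82; interest $102.28 → $6,119.10; payment $897.93; balance $5,221.17
Month 2: opening $5,221.17; interest $88.75 → $5,309.92; payment $1,259.46; balance $4,050.46
Month 3: opening $4,050.46; interest $68.85 → $4,119.31; payment $1,620.99; balance $2,498.32
Month 4: opening $2,498.32; interest $42.47 → $2,540.79; payment $1,982.52; balance $558.27
Month 5: opening $558.27; interest $9.49 → $567.76; payment $567.76; balance $0.00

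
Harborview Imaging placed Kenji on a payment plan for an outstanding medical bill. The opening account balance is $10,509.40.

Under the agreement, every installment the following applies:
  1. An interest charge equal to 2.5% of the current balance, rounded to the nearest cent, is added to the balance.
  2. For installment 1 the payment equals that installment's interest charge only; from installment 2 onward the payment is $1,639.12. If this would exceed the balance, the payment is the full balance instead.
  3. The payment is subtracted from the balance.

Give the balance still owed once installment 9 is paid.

$0.00

# | Opening | Interest | Payment | End bal
1 | $10,509.40 | $262.74 | $262.74 | $10,509.40
2 | $10,509.40 | $262.74 | $1,639.12 | $9,133.02
3 | $9,133.02 | $228.33 | $1,639.12 | $7,722.23
4 | $7,722.23 | $193.06 | $1,639.12 | $6,276.17
5 | $6,276.17 | $156.90 | $1,639.12 | $4,793.95
6 | $4,793.95 | $119.85 | $1,639.12 | $3,274.68
7 | $3,274.68 | $81.87 | $1,639.12 | $1,717.43
8 | $1,717.43 | $42.94 | $1,639.12 | $121.25
9 | $121.25 | $3.03 | $124.28 | $0.00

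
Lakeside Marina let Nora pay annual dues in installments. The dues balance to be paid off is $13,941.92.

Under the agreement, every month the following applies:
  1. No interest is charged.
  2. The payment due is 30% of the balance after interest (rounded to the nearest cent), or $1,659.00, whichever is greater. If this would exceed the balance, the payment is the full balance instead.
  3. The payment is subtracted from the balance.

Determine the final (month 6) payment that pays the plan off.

Month 1: $13,941.92 − $4,182.58 → $9,759.34
Month 2: $9,759.34 − $2,927.80 → $6,831.54
Month 3: $6,831.54 − $2,049.46 → $4,782.08
Month 4: $4,782.08 − $1,659.00 → $3,123.08
Month 5: $3,123.08 − $1,659.00 → $1,464.08
Month 6: $1,464.08 − $1,464.08 → $0.00

$1,464.08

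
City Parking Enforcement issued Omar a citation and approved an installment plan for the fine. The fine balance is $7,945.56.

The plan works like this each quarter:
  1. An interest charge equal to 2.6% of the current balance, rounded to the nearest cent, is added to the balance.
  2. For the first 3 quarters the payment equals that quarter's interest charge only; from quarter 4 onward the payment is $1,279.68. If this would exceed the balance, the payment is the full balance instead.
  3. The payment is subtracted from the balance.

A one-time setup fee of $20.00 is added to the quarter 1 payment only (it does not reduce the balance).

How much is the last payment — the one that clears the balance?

$1,101.60

Quarter 1: $7,945.56 +$206.58 interest = $8,152.14; pay $206.58 (+ $20.00 fee) → $7,945.56
Quarter 2: $7,945.56 +$206.58 interest = $8,152.14; pay $206.58 → $7,945.56
Quarter 3: $7,945.56 +$206.58 interest = $8,152.14; pay $206.58 → $7,945.56
Quarter 4: $7,945.56 +$206.58 interest = $8,152.14; pay $1,279.68 → $6,872.46
Quarter 5: $6,872.46 +$178.68 interest = $7,051.14; pay $1,279.68 → $5,771.46
Quarter 6: $5,771.46 +$150.06 interest = $5,921.52; pay $1,279.68 → $4,641.84
Quarter 7: $4,641.84 +$120.69 interest = $4,762.53; pay $1,279.68 → $3,482.85
Quarter 8: $3,482.85 +$90.55 interest = $3,573.40; pay $1,279.68 → $2,293.72
Quarter 9: $2,293.72 +$59.64 interest = $2,353.36; pay $1,279.68 → $1,073.68
Quarter 10: $1,073.68 +$27.92 interest = $1,101.60; pay $1,101.60 → $0.00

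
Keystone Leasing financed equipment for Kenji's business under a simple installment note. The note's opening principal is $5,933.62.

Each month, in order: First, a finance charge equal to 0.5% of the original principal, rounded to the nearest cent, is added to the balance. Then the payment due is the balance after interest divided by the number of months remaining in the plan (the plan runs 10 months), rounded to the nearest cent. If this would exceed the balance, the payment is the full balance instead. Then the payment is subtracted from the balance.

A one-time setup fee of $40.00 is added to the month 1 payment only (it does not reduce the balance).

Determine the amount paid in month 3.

$603.33

Month 1: opening $5,933.62; interest $29.67 → $5,963.29; payment $596.33 (+ $40.00 fee); balance $5,366.96
Month 2: opening $5,366.96; interest $29.67 → $5,396.63; payment $599.63; balance $4,797.00
Month 3: opening $4,797.00; interest $29.67 → $4,826.67; payment $603.33; balance $4,223.34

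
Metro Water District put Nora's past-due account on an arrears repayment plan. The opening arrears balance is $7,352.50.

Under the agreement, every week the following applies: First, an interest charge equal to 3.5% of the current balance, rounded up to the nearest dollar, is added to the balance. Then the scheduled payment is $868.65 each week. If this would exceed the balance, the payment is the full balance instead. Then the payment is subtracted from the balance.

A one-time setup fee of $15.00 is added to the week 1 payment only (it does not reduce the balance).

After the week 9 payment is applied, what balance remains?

$1,017.65

Week 1: opening $7,352.50; interest $258.00 → $7,610.50; payment $868.65 (+ $15.00 fee); balance $6,741.85
Week 2: opening $6,741.85; interest $236.00 → $6,977.85; payment $868.65; balance $6,109.20
Week 3: opening $6,109.20; interest $214.00 → $6,323.20; payment $868.65; balance $5,454.55
Week 4: opening $5,454.55; interest $191.00 → $5,645.55; payment $868.65; balance $4,776.90
Week 5: opening $4,776.90; interest $168.00 → $4,944.90; payment $868.65; balance $4,076.25
Week 6: opening $4,076.25; interest $143.00 → $4,219.25; payment $868.65; balance $3,350.60
Week 7: opening $3,350.60; interest $118.00 → $3,468.60; payment $868.65; balance $2,599.95
Week 8: opening $2,599.95; interest $91.00 → $2,690.95; payment $868.65; balance $1,822.30
Week 9: opening $1,822.30; interest $64.00 → $1,886.30; payment $868.65; balance $1,017.65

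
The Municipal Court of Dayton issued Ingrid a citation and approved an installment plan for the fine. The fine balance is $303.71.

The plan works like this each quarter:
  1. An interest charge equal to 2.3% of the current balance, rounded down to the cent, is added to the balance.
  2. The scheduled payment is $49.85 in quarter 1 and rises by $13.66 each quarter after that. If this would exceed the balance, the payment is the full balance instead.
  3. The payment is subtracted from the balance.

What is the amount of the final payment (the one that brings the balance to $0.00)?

Quarter 1: opening $303.71; interest $6.98 → $310.69; payment $49.85; balance $260.84
Quarter 2: opening $260.84; interest $5.99 → $266.83; payment $63.51; balance $203.32
Quarter 3: opening $203.32; interest $4.67 → $207.99; payment $77.17; balance $130.82
Quarter 4: opening $130.82; interest $3.00 → $133.82; payment $90.83; balance $42.99
Quarter 5: opening $42.99; interest $0.98 → $43.97; payment $43.97; balance $0.00

$43.97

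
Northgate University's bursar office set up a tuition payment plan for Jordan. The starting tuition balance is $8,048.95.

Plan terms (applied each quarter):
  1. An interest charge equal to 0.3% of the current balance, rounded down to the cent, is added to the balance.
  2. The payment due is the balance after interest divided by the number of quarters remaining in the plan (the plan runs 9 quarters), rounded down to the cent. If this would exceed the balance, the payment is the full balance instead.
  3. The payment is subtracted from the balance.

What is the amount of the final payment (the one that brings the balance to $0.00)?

$918.76

Quarter 1: opening $8,048.95; interest $24.14 → $8,073.09; payment $897.01; balance $7,176.08
Quarter 2: opening $7,176.08; interest $21.52 → $7,197.60; payment $899.70; balance $6,297.90
Quarter 3: opening $6,297.90; interest $18.89 → $6,316.79; payment $902.39; balance $5,414.40
Quarter 4: opening $5,414.40; interest $16.24 → $5,430.64; payment $905.10; balance $4,525.54
Quarter 5: opening $4,525.54; interest $13.57 → $4,539.11; payment $907.82; balance $3,631.29
Quarter 6: opening $3,631.29; interest $10.89 → $3,642.18; payment $910.54; balance $2,731.64
Quarter 7: opening $2,731.64; interest $8.19 → $2,739.83; payment $913.27; balance $1,826.56
Quarter 8: opening $1,826.56; interest $5.47 → $1,832.03; payment $916.01; balance $916.02
Quarter 9: opening $916.02; interest $2.74 → $918.76; payment $918.76; balance $0.00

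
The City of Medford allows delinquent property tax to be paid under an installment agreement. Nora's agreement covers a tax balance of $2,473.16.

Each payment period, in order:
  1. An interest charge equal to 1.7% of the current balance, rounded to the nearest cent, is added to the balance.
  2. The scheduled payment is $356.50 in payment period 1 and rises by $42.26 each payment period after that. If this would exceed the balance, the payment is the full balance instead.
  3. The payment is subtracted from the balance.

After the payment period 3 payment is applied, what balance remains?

$1,386.16

Payment period 1: opening $2,473.16; interest $42.04 → $2,515.20; payment $356.50; balance $2,158.70
Payment period 2: opening $2,158.70; interest $36.70 → $2,195.40; payment $398.76; balance $1,796.64
Payment period 3: opening $1,796.64; interest $30.54 → $1,827.18; payment $441.02; balance $1,386.16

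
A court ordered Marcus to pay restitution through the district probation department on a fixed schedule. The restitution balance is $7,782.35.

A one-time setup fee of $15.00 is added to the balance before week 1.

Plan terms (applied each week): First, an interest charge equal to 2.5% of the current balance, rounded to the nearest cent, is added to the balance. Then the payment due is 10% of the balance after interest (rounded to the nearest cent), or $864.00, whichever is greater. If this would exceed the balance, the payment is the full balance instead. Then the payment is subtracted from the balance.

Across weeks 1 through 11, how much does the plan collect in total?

$8,949.09

Week 1: opening $7,797.35; interest $194.93 → $7,992.28; payment $864.00; balance $7,128.28
Week 2: opening $7,128.28; interest $178.21 → $7,306.49; payment $864.00; balance $6,442.49
Week 3: opening $6,442.49; interest $161.06 → $6,603.55; payment $864.00; balance $5,739.55
Week 4: opening $5,739.55; interest $143.49 → $5,883.04; payment $864.00; balance $5,019.04
Week 5: opening $5,019.04; interest $125.48 → $5,144.52; payment $864.00; balance $4,280.52
Week 6: opening $4,280.52; interest $107.01 → $4,387.53; payment $864.00; balance $3,523.53
Week 7: opening $3,523.53; interest $88.09 → $3,611.62; payment $864.00; balance $2,747.62
Week 8: opening $2,747.62; interest $68.69 → $2,816.31; payment $864.00; balance $1,952.31
Week 9: opening $1,952.31; interest $48.81 → $2,001.12; payment $864.00; balance $1,137.12
Week 10: opening $1,137.12; interest $28.43 → $1,165.55; payment $864.00; balance $301.55
Week 11: opening $301.55; interest $7.54 → $309.09; payment $309.09; balance $0.00
Total paid: $8,949.09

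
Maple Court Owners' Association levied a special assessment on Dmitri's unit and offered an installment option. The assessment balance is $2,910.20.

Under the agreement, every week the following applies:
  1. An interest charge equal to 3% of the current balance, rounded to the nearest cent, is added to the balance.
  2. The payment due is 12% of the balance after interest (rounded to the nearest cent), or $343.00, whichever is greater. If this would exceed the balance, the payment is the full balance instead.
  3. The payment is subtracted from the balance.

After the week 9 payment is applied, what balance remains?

Week 1: opening $2,910.20; interest $87.31 → $2,997.51; payment $359.70; balance $2,637.81
Week 2: opening $2,637.81; interest $79.13 → $2,716.94; payment $343.00; balance $2,373.94
Week 3: opening $2,373.94; interest $71.22 → $2,445.16; payment $343.00; balance $2,102.16
Week 4: opening $2,102.16; interest $63.06 → $2,165.22; payment $343.00; balance $1,822.22
Week 5: opening $1,822.22; interest $54.67 → $1,876.89; payment $343.00; balance $1,533.89
Week 6: opening $1,533.89; interest $46.02 → $1,579.91; payment $343.00; balance $1,236.91
Week 7: opening $1,236.91; interest $37.11 → $1,274.02; payment $343.00; balance $931.02
Week 8: opening $931.02; interest $27.93 → $958.95; payment $343.00; balance $615.95
Week 9: opening $615.95; interest $18.48 → $634.43; payment $343.00; balance $291.43

$291.43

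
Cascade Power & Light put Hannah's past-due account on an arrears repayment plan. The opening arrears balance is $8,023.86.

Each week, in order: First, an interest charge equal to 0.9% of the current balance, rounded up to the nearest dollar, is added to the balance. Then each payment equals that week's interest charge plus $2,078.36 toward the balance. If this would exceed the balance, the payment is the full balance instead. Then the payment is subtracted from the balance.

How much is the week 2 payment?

Week 1: opening $8,023.86; interest $73.00 → $8,096.86; payment $2,151.36; balance $5,945.50
Week 2: opening $5,945.50; interest $54.00 → $5,999.50; payment $2,132.36; balance $3,867.14

$2,132.36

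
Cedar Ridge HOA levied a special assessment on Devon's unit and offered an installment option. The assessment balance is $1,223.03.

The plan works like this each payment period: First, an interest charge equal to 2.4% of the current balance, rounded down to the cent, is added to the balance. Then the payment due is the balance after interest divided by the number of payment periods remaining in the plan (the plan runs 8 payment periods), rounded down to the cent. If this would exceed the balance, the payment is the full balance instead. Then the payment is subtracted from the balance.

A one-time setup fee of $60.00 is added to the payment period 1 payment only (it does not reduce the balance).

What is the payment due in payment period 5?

$172.12

Payment period 1: opening $1,223.03; interest $29.35 → $1,252.38; payment $156.54 (+ $60.00 fee); balance $1,095.84
Payment period 2: opening $1,095.84; interest $26.30 → $1,122.14; payment $160.30; balance $961.84
Payment period 3: opening $961.84; interest $23.08 → $984.92; payment $164.15; balance $820.77
Payment period 4: opening $820.77; interest $19.69 → $840.46; payment $168.09; balance $672.37
Payment period 5: opening $672.37; interest $16.13 → $688.50; payment $172.12; balance $516.38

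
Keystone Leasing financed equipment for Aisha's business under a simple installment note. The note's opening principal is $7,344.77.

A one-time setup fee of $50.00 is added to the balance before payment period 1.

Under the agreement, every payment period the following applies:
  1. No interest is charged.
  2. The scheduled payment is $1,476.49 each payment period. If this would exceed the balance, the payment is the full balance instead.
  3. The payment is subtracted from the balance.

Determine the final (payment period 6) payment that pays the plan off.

Payment period 1: opening $7,394.77; payment $1,476.49; balance $5,918.28
Payment period 2: opening $5,918.28; payment $1,476.49; balance $4,441.79
Payment period 3: opening $4,441.79; payment $1,476.49; balance $2,965.30
Payment period 4: opening $2,965.30; payment $1,476.49; balance $1,488.81
Payment period 5: opening $1,488.81; payment $1,476.49; balance $12.32
Payment period 6: opening $12.32; payment $12.32; balance $0.00

$12.32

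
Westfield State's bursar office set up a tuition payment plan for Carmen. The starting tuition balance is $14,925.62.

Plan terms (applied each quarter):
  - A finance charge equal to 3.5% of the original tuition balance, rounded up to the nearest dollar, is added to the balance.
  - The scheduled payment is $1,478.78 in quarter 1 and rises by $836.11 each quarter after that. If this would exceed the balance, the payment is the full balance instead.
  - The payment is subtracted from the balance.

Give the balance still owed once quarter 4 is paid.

$6,085.84

Quarter 1: opening $14,925.62; interest $523.00 → $15,448.62; payment $1,478.78; balance $13,969.84
Quarter 2: opening $13,969.84; interest $523.00 → $14,492.84; payment $2,314.89; balance $12,177.95
Quarter 3: opening $12,177.95; interest $523.00 → $12,700.95; payment $3,151.00; balance $9,549.95
Quarter 4: opening $9,549.95; interest $523.00 → $10,072.95; payment $3,987.11; balance $6,085.84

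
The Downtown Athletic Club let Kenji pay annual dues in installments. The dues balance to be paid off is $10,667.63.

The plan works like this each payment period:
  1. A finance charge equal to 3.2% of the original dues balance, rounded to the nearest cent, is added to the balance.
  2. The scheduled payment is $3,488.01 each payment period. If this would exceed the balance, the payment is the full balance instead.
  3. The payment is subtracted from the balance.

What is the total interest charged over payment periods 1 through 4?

Payment period 1: opening $10,667.63; interest $341.36 → $11,008.99; payment $3,488.01; balance $7,520.98
Payment period 2: opening $7,520.98; interest $341.36 → $7,862.34; payment $3,488.01; balance $4,374.33
Payment period 3: opening $4,374.33; interest $341.36 → $4,715.69; payment $3,488.01; balance $1,227.68
Payment period 4: opening $1,227.68; interest $341.36 → $1,569.04; payment $1,569.04; balance $0.00
Total interest: $341.36 + $341.36 + $341.36 + $341.36 = $1,365.44

$1,365.44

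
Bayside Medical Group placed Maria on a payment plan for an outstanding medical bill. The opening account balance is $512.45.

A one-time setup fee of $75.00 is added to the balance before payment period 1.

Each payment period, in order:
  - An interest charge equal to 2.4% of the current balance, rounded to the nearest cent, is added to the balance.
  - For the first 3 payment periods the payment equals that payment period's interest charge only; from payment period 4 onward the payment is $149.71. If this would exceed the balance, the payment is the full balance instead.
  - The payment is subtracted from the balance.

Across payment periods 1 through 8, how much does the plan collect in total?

$666.90

# | Opening | Interest | Payment | End bal
1 | $587.45 | $14.10 | $14.10 | $587.45
2 | $587.45 | $14.10 | $14.10 | $587.45
3 | $587.45 | $14.10 | $14.10 | $587.45
4 | $587.45 | $14.10 | $149.71 | $451.84
5 | $451.84 | $10.84 | $149.71 | $312.97
6 | $312.97 | $7.51 | $149.71 | $170.77
7 | $170.77 | $4.10 | $149.71 | $25.16
8 | $25.16 | $0.60 | $25.76 | $0.00
Total paid: $666.90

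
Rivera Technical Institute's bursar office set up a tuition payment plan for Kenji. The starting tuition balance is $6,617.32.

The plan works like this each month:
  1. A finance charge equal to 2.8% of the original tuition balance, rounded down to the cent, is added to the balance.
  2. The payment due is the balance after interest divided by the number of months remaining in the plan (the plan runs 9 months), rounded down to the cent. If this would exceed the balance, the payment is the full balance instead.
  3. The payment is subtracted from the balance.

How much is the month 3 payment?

$805.47

Month 1: $6,617.32 +$185.28 interest = $6,802.60; pay $755.84 → $6,046.76
Month 2: $6,046.76 +$185.28 interest = $6,232.04; pay $779.00 → $5,453.04
Month 3: $5,453.04 +$185.28 interest = $5,638.32; pay $805.47 → $4,832.85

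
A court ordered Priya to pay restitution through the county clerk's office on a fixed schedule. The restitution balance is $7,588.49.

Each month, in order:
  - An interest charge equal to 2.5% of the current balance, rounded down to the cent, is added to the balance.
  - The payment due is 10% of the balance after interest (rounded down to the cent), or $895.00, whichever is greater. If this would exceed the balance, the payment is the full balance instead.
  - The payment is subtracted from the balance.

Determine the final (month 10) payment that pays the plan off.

$581.85

Month 1: $7,588.49 +$189.71 interest = $7,778.20; pay $895.00 → $6,883.20
Month 2: $6,883.20 +$172.08 interest = $7,055.28; pay $895.00 → $6,160.28
Month 3: $6,160.28 +$154.00 interest = $6,314.28; pay $895.00 → $5,419.28
Month 4: $5,419.28 +$135.48 interest = $5,554.76; pay $895.00 → $4,659.76
Month 5: $4,659.76 +$116.49 interest = $4,776.25; pay $895.00 → $3,881.25
Month 6: $3,881.25 +$97.03 interest = $3,978.28; pay $895.00 → $3,083.28
Month 7: $3,083.28 +$77.08 interest = $3,160.36; pay $895.00 → $2,265.36
Month 8: $2,265.36 +$56.63 interest = $2,321.99; pay $895.00 → $1,426.99
Month 9: $1,426.99 +$35.67 interest = $1,462.66; pay $895.00 → $567.66
Month 10: $567.66 +$14.19 interest = $581.85; pay $581.85 → $0.00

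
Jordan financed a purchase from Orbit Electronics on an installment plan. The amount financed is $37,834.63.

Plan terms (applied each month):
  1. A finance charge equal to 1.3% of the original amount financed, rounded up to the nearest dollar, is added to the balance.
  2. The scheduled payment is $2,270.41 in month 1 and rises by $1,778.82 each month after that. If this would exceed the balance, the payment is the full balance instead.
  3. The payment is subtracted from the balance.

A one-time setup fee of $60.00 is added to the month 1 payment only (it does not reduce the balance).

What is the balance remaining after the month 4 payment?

Month 1: opening $37,834.63; interest $492.00 → $38,326.63; payment $2,270.41 (+ $60.00 fee); balance $36,056.22
Month 2: opening $36,056.22; interest $492.00 → $36,548.22; payment $4,049.23; balance $32,498.99
Month 3: opening $32,498.99; interest $492.00 → $32,990.99; payment $5,828.05; balance $27,162.94
Month 4: opening $27,162.94; interest $492.00 → $27,654.94; payment $7,606.87; balance $20,048.07

$20,048.07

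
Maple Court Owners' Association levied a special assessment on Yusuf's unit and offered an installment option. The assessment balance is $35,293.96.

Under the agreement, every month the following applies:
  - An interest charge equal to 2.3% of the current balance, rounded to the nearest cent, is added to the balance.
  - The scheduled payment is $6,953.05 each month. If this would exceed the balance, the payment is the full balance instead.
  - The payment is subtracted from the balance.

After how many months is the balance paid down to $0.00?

Month 1: $35,293.96 +$811.76 interest = $36,105.72; pay $6,953.05 → $29,152.67
Month 2: $29,152.67 +$670.51 interest = $29,823.18; pay $6,953.05 → $22,870.13
Month 3: $22,870.13 +$526.01 interest = $23,396.14; pay $6,953.05 → $16,443.09
Month 4: $16,443.09 +$378.19 interest = $16,821.28; pay $6,953.05 → $9,868.23
Month 5: $9,868.23 +$226.97 interest = $10,095.20; pay $6,953.05 → $3,142.15
Month 6: $3,142.15 +$72.27 interest = $3,214.42; pay $3,214.42 → $0.00
Balance reaches $0.00 in month 6.

6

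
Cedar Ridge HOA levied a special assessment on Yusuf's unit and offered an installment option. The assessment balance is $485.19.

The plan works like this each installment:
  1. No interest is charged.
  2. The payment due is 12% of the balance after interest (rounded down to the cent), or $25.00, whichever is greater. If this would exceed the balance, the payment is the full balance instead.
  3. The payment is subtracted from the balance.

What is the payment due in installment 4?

Installment 1: $485.19 − $58.22 → $426.97
Installment 2: $426.97 − $51.23 → $375.74
Installment 3: $375.74 − $45.08 → $330.66
Installment 4: $330.66 − $39.67 → $290.99

$39.67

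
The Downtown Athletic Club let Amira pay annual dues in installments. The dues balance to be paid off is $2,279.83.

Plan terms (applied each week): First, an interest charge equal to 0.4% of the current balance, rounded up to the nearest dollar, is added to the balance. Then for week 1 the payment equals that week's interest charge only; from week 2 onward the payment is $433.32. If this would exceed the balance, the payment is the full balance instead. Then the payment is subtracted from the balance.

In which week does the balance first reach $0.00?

Week 1: opening $2,279.83; interest $10.00 → $2,289.83; payment $10.00; balance $2,279.83
Week 2: opening $2,279.83; interest $10.00 → $2,289.83; payment $433.32; balance $1,856.51
Week 3: opening $1,856.51; interest $8.00 → $1,864.51; payment $433.32; balance $1,431.19
Week 4: opening $1,431.19; interest $6.00 → $1,437.19; payment $433.32; balance $1,003.87
Week 5: opening $1,003.87; interest $5.00 → $1,008.87; payment $433.32; balance $575.55
Week 6: opening $575.55; interest $3.00 → $578.55; payment $433.32; balance $145.23
Week 7: opening $145.23; interest $1.00 → $146.23; payment $146.23; balance $0.00
Balance reaches $0.00 in week 7.

7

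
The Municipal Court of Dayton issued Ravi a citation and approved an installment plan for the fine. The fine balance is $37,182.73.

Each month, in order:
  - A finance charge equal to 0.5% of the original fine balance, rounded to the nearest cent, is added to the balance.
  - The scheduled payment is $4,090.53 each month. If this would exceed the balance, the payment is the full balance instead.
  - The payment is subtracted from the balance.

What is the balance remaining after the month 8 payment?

Month 1: opening $37,182.73; interest $185.91 → $37,368.64; payment $4,090.53; balance $33,278.11
Month 2: opening $33,278.11; interest $185.91 → $33,464.02; payment $4,090.53; balance $29,373.49
Month 3: opening $29,373.49; interest $185.91 → $29,559.40; payment $4,090.53; balance $25,468.87
Month 4: opening $25,468.87; interest $185.91 → $25,654.78; payment $4,090.53; balance $21,564.25
Month 5: opening $21,564.25; interest $185.91 → $21,750.16; payment $4,090.53; balance $17,659.63
Month 6: opening $17,659.63; interest $185.91 → $17,845.54; payment $4,090.53; balance $13,755.01
Month 7: opening $13,755.01; interest $185.91 → $13,940.92; payment $4,090.53; balance $9,850.39
Month 8: opening $9,850.39; interest $185.91 → $10,036.30; payment $4,090.53; balance $5,945.77

$5,945.77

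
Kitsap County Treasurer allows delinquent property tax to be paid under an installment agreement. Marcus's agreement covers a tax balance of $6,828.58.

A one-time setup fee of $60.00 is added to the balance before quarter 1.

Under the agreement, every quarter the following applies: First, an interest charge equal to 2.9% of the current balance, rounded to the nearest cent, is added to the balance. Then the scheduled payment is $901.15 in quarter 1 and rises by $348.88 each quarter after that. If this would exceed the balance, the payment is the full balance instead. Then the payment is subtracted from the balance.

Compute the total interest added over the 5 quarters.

$686.81

# | Opening | Interest | Payment | End bal
1 | $6,888.58 | $199.77 | $901.15 | $6,187.20
2 | $6,187.20 | $179.43 | $1,250.03 | $5,116.60
3 | $5,116.60 | $148.38 | $1,598.91 | $3,666.07
4 | $3,666.07 | $106.32 | $1,947.79 | $1,824.60
5 | $1,824.60 | $52.91 | $1,877.51 | $0.00
Total interest: $199.77 + $179.43 + $148.38 + $106.32 + $52.91 = $686.81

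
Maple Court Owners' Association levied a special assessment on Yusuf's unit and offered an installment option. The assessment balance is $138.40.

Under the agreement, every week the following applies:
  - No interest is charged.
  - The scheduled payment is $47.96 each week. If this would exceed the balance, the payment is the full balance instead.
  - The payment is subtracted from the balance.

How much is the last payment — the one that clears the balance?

Week 1: $138.40 − $47.96 → $90.44
Week 2: $90.44 − $47.96 → $42.48
Week 3: $42.48 − $42.48 → $0.00

$42.48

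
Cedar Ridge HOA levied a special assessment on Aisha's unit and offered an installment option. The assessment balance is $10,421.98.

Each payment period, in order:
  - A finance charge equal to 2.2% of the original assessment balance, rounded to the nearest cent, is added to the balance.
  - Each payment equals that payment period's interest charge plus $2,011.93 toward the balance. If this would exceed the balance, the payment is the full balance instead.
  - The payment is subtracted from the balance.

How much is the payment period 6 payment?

Payment period 1: opening $10,421.98; interest $229.28 → $10,651.26; payment $2,241.21; balance $8,410.05
Payment period 2: opening $8,410.05; interest $229.28 → $8,639.33; payment $2,241.21; balance $6,398.12
Payment period 3: opening $6,398.12; interest $229.28 → $6,627.40; payment $2,241.21; balance $4,386.19
Payment period 4: opening $4,386.19; interest $229.28 → $4,615.47; payment $2,241.21; balance $2,374.26
Payment period 5: opening $2,374.26; interest $229.28 → $2,603.54; payment $2,241.21; balance $362.33
Payment period 6: opening $362.33; interest $229.28 → $591.61; payment $591.61; balance $0.00

$591.61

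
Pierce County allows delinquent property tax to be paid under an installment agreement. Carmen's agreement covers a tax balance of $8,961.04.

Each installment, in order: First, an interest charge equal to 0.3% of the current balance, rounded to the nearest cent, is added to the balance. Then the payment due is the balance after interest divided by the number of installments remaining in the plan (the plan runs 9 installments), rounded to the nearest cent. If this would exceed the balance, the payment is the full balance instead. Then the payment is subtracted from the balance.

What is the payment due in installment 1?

$998.66

Installment 1: opening $8,961.04; interest $26.88 → $8,987.92; payment $998.66; balance $7,989.26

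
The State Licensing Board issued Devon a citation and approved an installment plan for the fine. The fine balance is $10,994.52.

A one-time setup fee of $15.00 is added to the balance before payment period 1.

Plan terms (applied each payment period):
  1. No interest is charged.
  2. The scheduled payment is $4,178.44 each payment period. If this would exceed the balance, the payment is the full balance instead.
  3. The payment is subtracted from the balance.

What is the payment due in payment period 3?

Payment period 1: opening $11,009.52; payment $4,178.44; balance $6,831.08
Payment period 2: opening $6,831.08; payment $4,178.44; balance $2,652.64
Payment period 3: opening $2,652.64; payment $2,652.64; balance $0.00

$2,652.64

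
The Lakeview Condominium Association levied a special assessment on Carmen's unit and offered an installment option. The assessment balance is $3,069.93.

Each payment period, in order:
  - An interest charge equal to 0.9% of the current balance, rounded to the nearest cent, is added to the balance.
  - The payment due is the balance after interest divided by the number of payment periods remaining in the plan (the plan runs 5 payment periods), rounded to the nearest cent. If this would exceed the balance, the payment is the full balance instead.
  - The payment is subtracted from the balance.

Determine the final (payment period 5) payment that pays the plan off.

$642.12

Payment period 1: opening $3,069.93; interest $27.63 → $3,097.56; payment $619.51; balance $2,478.05
Payment period 2: opening $2,478.05; interest $22.30 → $2,500.35; payment $625.09; balance $1,875.26
Payment period 3: opening $1,875.26; interest $16.88 → $1,892.14; payment $630.71; balance $1,261.43
Payment period 4: opening $1,261.43; interest $11.35 → $1,272.78; payment $636.39; balance $636.39
Payment period 5: opening $636.39; interest $5.73 → $642.12; payment $642.12; balance $0.00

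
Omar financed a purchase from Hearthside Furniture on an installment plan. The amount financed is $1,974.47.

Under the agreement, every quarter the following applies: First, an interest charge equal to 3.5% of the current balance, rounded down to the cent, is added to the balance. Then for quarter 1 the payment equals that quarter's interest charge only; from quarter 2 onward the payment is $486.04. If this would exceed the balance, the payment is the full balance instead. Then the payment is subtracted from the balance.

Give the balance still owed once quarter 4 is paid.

$679.37

Quarter 1: opening $1,974.47; interest $69.10 → $2,043.57; payment $69.10; balance $1,974.47
Quarter 2: opening $1,974.47; interest $69.10 → $2,043.57; payment $486.04; balance $1,557.53
Quarter 3: opening $1,557.53; interest $54.51 → $1,612.04; payment $486.04; balance $1,126.00
Quarter 4: opening $1,126.00; interest $39.41 → $1,165.41; payment $486.04; balance $679.37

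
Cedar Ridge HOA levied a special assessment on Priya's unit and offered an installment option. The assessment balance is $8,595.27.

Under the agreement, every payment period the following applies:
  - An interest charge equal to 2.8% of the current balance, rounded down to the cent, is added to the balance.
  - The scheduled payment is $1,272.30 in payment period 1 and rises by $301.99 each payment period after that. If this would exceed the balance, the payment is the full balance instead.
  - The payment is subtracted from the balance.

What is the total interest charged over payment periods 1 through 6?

$821.47

Payment period 1: $8,595.27 +$240.66 interest = $8,835.93; pay $1,272.30 → $7,563.63
Payment period 2: $7,563.63 +$211.78 interest = $7,775.41; pay $1,574.29 → $6,201.12
Payment period 3: $6,201.12 +$173.63 interest = $6,374.75; pay $1,876.28 → $4,498.47
Payment period 4: $4,498.47 +$125.95 interest = $4,624.42; pay $2,178.27 → $2,446.15
Payment period 5: $2,446.15 +$68.49 interest = $2,514.64; pay $2,480.26 → $34.38
Payment period 6: $34.38 +$0.96 interest = $35.34; pay $35.34 → $0.00
Total interest: $240.66 + $211.78 + $173.63 + $125.95 + $68.49 + $0.96 = $821.47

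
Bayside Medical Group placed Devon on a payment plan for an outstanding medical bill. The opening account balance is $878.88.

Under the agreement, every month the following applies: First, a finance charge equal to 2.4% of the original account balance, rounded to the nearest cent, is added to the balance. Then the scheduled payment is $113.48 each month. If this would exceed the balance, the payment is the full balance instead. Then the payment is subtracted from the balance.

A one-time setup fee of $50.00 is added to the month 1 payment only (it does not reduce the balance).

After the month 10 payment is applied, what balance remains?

Month 1: opening $878.88; interest $21.09 → $899.97; payment $113.48 (+ $50.00 fee); balance $786.49
Month 2: opening $786.49; interest $21.09 → $807.58; payment $113.48; balance $694.10
Month 3: opening $694.10; interest $21.09 → $715.19; payment $113.48; balance $601.71
Month 4: opening $601.71; interest $21.09 → $622.80; payment $113.48; balance $509.32
Month 5: opening $509.32; interest $21.09 → $530.41; payment $113.48; balance $416.93
Month 6: opening $416.93; interest $21.09 → $438.02; payment $113.48; balance $324.54
Month 7: opening $324.54; interest $21.09 → $345.63; payment $113.48; balance $232.15
Month 8: opening $232.15; interest $21.09 → $253.24; payment $113.48; balance $139.76
Month 9: opening $139.76; interest $21.09 → $160.85; payment $113.48; balance $47.37
Month 10: opening $47.37; interest $21.09 → $68.46; payment $68.46; balance $0.00

$0.00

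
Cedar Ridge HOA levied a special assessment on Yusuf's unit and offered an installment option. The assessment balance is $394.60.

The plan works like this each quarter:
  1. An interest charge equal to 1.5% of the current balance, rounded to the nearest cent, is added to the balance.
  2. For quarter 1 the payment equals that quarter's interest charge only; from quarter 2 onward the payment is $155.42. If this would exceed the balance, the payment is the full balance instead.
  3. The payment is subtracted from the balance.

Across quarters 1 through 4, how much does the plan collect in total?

Quarter 1: $394.60 +$5.92 interest = $400.52; pay $5.92 → $394.60
Quarter 2: $394.60 +$5.92 interest = $400.52; pay $155.42 → $245.10
Quarter 3: $245.10 +$3.68 interest = $248.78; pay $155.42 → $93.36
Quarter 4: $93.36 +$1.40 interest = $94.76; pay $94.76 → $0.00
Total paid: $411.52

$411.52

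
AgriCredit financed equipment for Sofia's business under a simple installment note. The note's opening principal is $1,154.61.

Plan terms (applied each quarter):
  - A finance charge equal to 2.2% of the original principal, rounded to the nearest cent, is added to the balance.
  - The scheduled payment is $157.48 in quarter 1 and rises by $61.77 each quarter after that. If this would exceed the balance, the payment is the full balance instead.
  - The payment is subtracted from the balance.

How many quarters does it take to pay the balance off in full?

Quarter 1: $1,154.61 +$25.40 interest = $1,180.01; pay $157.48 → $1,022.53
Quarter 2: $1,022.53 +$25.40 interest = $1,047.93; pay $219.25 → $828.68
Quarter 3: $828.68 +$25.40 interest = $854.08; pay $281.02 → $573.06
Quarter 4: $573.06 +$25.40 interest = $598.46; pay $342.79 → $255.67
Quarter 5: $255.67 +$25.40 interest = $281.07; pay $281.07 → $0.00
Balance reaches $0.00 in quarter 5.

5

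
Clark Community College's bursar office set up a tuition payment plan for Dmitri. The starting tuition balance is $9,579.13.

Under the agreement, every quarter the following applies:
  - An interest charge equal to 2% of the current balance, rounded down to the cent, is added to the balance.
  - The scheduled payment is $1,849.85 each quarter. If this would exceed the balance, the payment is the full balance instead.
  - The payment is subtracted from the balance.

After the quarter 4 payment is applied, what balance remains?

Quarter 1: $9,579.13 +$191.58 interest = $9,770.71; pay $1,849.85 → $7,920.86
Quarter 2: $7,920.86 +$158.41 interest = $8,079.27; pay $1,849.85 → $6,229.42
Quarter 3: $6,229.42 +$124.58 interest = $6,354.00; pay $1,849.85 → $4,504.15
Quarter 4: $4,504.15 +$90.08 interest = $4,594.23; pay $1,849.85 → $2,744.38

$2,744.38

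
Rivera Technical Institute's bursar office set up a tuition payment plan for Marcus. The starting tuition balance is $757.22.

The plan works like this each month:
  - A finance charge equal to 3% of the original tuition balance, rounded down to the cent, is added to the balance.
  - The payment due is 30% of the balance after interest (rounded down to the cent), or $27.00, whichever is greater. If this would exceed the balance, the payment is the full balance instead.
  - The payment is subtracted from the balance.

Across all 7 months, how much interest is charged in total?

# | Opening | Interest | Payment | End bal
1 | $757.22 | $22.71 | $233.97 | $545.96
2 | $545.96 | $22.71 | $170.60 | $398.07
3 | $398.07 | $22.71 | $126.23 | $294.55
4 | $294.55 | $22.71 | $95.17 | $222.09
5 | $222.09 | $22.71 | $73.44 | $171.36
6 | $171.36 | $22.71 | $58.22 | $135.85
7 | $135.85 | $22.71 | $47.56 | $111.00
Total interest: $22.71 + $22.71 + $22.71 + $22.71 + $22.71 + $22.71 + $22.71 = $158.97

$158.97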